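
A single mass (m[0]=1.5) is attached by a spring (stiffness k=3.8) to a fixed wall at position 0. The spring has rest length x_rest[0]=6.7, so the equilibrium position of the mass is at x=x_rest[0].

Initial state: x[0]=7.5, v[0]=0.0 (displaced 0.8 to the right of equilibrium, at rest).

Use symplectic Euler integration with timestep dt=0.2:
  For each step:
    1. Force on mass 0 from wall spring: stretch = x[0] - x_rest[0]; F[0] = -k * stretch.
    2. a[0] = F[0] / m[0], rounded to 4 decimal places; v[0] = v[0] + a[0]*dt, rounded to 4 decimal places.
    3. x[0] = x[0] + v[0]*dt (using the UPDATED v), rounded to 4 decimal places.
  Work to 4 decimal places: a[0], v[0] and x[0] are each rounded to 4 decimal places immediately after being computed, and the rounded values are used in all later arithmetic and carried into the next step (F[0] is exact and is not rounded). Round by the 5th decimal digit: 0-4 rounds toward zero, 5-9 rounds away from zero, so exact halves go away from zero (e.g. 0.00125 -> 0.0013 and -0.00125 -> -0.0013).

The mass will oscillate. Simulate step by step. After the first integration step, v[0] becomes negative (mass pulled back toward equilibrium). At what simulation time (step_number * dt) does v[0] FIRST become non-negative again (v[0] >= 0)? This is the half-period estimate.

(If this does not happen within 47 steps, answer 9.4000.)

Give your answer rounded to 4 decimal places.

Answer: 2.0000

Derivation:
Step 0: x=[7.5000] v=[0.0000]
Step 1: x=[7.4189] v=[-0.4053]
Step 2: x=[7.2650] v=[-0.7695]
Step 3: x=[7.0538] v=[-1.0558]
Step 4: x=[6.8068] v=[-1.2351]
Step 5: x=[6.5490] v=[-1.2892]
Step 6: x=[6.3065] v=[-1.2127]
Step 7: x=[6.1038] v=[-1.0133]
Step 8: x=[5.9616] v=[-0.7112]
Step 9: x=[5.8942] v=[-0.3371]
Step 10: x=[5.9084] v=[0.0712]
First v>=0 after going negative at step 10, time=2.0000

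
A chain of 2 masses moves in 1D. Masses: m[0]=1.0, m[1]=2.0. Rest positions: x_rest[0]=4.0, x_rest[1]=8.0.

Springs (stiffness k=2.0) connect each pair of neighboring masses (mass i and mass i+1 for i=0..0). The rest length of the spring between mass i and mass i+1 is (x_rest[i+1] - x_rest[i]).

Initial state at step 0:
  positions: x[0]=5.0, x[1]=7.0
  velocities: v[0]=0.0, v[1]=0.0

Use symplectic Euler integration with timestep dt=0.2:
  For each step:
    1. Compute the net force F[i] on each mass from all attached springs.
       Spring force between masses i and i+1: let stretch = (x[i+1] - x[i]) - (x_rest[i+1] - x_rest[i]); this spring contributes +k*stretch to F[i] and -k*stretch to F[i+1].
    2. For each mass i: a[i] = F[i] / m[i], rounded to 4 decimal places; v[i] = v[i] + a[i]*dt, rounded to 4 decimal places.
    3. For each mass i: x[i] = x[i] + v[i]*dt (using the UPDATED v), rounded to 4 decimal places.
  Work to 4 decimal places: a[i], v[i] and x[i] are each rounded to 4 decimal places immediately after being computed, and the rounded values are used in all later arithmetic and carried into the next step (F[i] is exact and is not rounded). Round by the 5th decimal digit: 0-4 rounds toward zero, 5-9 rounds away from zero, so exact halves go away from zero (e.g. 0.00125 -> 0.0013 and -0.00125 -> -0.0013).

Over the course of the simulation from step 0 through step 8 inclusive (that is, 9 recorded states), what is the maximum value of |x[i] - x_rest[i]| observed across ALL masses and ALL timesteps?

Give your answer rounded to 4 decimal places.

Step 0: x=[5.0000 7.0000] v=[0.0000 0.0000]
Step 1: x=[4.8400 7.0800] v=[-0.8000 0.4000]
Step 2: x=[4.5392 7.2304] v=[-1.5040 0.7520]
Step 3: x=[4.1337 7.4332] v=[-2.0275 1.0138]
Step 4: x=[3.6722 7.6640] v=[-2.3077 1.1539]
Step 5: x=[3.2100 7.8951] v=[-2.3110 1.1555]
Step 6: x=[2.8026 8.0988] v=[-2.0370 1.0185]
Step 7: x=[2.4989 8.2507] v=[-1.5185 0.7593]
Step 8: x=[2.3353 8.3325] v=[-0.8178 0.4089]
Max displacement = 1.6647

Answer: 1.6647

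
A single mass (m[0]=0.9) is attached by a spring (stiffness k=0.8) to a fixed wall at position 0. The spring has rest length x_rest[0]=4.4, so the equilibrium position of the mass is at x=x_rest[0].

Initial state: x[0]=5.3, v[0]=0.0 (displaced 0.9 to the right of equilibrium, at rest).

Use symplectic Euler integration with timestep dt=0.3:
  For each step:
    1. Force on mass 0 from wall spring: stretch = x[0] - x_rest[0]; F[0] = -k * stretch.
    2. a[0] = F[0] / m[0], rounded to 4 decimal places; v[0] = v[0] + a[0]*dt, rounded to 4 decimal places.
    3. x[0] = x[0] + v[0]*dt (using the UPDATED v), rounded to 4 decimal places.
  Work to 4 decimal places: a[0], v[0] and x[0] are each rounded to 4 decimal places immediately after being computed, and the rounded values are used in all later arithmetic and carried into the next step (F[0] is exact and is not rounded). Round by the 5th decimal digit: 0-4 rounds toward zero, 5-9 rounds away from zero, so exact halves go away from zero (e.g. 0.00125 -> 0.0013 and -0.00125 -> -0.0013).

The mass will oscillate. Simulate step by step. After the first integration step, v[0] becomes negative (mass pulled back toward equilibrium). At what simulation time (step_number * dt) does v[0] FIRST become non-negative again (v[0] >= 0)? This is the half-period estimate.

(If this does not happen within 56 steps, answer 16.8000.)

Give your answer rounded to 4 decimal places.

Answer: 3.6000

Derivation:
Step 0: x=[5.3000] v=[0.0000]
Step 1: x=[5.2280] v=[-0.2400]
Step 2: x=[5.0898] v=[-0.4608]
Step 3: x=[4.8964] v=[-0.6448]
Step 4: x=[4.6632] v=[-0.7772]
Step 5: x=[4.4090] v=[-0.8474]
Step 6: x=[4.1541] v=[-0.8498]
Step 7: x=[3.9188] v=[-0.7842]
Step 8: x=[3.7220] v=[-0.6559]
Step 9: x=[3.5795] v=[-0.4751]
Step 10: x=[3.5026] v=[-0.2563]
Step 11: x=[3.4975] v=[-0.0170]
Step 12: x=[3.5646] v=[0.2237]
First v>=0 after going negative at step 12, time=3.6000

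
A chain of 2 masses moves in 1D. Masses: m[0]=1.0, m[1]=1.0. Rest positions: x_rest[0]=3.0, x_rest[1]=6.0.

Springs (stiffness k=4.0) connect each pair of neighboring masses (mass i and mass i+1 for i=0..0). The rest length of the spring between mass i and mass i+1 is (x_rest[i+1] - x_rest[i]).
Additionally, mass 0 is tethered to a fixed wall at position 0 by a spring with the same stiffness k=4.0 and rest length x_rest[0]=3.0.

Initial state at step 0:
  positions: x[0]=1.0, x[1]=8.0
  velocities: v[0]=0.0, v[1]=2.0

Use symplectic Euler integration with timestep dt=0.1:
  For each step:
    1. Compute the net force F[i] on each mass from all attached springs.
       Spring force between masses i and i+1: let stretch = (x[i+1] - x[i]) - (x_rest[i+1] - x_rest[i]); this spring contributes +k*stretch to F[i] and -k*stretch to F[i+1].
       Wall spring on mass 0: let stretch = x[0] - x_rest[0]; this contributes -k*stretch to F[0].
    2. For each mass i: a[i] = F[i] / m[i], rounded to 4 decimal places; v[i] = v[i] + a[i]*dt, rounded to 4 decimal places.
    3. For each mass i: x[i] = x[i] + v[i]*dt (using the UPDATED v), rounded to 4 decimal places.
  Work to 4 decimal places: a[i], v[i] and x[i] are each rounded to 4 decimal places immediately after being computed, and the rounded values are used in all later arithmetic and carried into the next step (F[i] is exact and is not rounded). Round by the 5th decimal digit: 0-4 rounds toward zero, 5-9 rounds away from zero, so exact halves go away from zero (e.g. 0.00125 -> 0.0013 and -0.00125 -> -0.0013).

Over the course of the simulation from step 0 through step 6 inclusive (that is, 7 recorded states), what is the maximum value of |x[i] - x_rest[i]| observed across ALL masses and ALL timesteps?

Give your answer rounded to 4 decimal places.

Step 0: x=[1.0000 8.0000] v=[0.0000 2.0000]
Step 1: x=[1.2400 8.0400] v=[2.4000 0.4000]
Step 2: x=[1.7024 7.9280] v=[4.6240 -1.1200]
Step 3: x=[2.3457 7.6870] v=[6.4333 -2.4102]
Step 4: x=[3.1089 7.3523] v=[7.6315 -3.3467]
Step 5: x=[3.9174 6.9679] v=[8.0853 -3.8441]
Step 6: x=[4.6913 6.5815] v=[7.7385 -3.8643]
Max displacement = 2.0400

Answer: 2.0400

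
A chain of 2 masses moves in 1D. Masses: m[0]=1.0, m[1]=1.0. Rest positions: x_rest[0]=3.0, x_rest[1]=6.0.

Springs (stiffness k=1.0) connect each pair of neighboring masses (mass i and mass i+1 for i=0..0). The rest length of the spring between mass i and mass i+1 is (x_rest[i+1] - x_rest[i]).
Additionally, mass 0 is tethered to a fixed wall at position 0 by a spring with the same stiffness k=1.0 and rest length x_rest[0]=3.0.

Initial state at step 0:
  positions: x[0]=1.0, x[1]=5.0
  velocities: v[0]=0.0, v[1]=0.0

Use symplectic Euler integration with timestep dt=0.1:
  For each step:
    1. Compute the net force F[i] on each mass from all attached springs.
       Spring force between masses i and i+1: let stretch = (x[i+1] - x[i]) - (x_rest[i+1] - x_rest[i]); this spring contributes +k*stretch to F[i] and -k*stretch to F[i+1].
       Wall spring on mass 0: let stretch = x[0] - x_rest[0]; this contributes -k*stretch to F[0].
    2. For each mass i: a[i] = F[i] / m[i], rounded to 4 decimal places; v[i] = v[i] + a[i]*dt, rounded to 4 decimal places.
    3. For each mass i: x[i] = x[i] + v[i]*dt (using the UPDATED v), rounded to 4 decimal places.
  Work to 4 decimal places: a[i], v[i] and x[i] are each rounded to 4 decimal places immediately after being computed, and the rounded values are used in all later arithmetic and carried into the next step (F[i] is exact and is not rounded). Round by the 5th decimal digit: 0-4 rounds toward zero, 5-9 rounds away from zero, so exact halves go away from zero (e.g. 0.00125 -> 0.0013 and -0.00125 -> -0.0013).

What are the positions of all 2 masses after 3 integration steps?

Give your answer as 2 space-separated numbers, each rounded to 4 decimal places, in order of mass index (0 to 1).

Step 0: x=[1.0000 5.0000] v=[0.0000 0.0000]
Step 1: x=[1.0300 4.9900] v=[0.3000 -0.1000]
Step 2: x=[1.0893 4.9704] v=[0.5930 -0.1960]
Step 3: x=[1.1765 4.9420] v=[0.8722 -0.2841]

Answer: 1.1765 4.9420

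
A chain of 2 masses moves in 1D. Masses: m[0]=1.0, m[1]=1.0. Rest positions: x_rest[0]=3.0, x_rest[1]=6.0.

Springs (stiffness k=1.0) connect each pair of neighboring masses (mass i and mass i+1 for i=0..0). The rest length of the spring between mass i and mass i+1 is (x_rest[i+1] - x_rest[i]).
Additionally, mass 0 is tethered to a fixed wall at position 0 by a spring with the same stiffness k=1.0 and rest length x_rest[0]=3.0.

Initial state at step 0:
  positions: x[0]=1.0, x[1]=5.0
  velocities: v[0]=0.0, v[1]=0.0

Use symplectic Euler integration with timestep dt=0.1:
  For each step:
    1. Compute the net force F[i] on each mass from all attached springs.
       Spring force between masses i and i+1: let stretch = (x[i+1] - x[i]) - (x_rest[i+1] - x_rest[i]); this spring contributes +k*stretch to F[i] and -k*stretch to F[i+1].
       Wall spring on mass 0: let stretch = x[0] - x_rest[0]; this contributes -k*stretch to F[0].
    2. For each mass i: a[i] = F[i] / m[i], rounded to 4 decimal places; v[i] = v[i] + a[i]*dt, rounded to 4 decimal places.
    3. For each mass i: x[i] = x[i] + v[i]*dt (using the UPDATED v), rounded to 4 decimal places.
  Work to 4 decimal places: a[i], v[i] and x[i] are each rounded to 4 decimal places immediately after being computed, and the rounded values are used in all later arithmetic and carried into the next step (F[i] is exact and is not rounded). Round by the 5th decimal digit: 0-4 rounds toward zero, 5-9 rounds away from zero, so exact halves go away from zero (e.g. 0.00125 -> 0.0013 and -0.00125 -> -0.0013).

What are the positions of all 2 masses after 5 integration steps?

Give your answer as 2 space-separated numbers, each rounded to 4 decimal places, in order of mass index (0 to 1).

Answer: 1.4260 4.8637

Derivation:
Step 0: x=[1.0000 5.0000] v=[0.0000 0.0000]
Step 1: x=[1.0300 4.9900] v=[0.3000 -0.1000]
Step 2: x=[1.0893 4.9704] v=[0.5930 -0.1960]
Step 3: x=[1.1765 4.9420] v=[0.8722 -0.2841]
Step 4: x=[1.2896 4.9059] v=[1.1311 -0.3607]
Step 5: x=[1.4260 4.8637] v=[1.3638 -0.4223]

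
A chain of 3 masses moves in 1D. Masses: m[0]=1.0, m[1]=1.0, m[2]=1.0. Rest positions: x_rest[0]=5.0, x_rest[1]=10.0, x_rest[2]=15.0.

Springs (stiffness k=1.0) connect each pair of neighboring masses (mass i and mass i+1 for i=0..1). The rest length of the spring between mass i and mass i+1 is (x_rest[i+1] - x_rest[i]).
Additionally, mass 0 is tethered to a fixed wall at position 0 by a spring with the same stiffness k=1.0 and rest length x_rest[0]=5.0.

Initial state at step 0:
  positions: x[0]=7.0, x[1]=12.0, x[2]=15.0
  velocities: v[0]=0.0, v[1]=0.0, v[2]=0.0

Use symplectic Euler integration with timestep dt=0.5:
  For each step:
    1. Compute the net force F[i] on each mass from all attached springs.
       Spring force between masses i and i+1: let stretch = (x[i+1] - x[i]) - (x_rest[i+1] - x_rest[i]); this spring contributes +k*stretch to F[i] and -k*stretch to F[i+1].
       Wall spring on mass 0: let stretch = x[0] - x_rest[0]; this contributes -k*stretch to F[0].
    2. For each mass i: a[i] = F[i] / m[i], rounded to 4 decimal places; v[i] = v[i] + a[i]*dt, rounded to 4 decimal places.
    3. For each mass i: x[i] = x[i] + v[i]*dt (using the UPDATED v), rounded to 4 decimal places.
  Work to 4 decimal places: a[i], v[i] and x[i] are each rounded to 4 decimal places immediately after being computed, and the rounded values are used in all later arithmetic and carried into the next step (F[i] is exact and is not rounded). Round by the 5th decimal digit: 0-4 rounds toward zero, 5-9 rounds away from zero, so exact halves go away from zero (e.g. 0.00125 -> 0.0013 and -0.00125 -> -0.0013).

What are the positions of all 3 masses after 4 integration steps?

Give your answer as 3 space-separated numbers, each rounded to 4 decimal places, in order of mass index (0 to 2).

Answer: 3.8360 9.7657 17.0547

Derivation:
Step 0: x=[7.0000 12.0000 15.0000] v=[0.0000 0.0000 0.0000]
Step 1: x=[6.5000 11.5000 15.5000] v=[-1.0000 -1.0000 1.0000]
Step 2: x=[5.6250 10.7500 16.2500] v=[-1.7500 -1.5000 1.5000]
Step 3: x=[4.6250 10.0938 16.8750] v=[-2.0000 -1.3125 1.2500]
Step 4: x=[3.8360 9.7657 17.0547] v=[-1.5781 -0.6563 0.3594]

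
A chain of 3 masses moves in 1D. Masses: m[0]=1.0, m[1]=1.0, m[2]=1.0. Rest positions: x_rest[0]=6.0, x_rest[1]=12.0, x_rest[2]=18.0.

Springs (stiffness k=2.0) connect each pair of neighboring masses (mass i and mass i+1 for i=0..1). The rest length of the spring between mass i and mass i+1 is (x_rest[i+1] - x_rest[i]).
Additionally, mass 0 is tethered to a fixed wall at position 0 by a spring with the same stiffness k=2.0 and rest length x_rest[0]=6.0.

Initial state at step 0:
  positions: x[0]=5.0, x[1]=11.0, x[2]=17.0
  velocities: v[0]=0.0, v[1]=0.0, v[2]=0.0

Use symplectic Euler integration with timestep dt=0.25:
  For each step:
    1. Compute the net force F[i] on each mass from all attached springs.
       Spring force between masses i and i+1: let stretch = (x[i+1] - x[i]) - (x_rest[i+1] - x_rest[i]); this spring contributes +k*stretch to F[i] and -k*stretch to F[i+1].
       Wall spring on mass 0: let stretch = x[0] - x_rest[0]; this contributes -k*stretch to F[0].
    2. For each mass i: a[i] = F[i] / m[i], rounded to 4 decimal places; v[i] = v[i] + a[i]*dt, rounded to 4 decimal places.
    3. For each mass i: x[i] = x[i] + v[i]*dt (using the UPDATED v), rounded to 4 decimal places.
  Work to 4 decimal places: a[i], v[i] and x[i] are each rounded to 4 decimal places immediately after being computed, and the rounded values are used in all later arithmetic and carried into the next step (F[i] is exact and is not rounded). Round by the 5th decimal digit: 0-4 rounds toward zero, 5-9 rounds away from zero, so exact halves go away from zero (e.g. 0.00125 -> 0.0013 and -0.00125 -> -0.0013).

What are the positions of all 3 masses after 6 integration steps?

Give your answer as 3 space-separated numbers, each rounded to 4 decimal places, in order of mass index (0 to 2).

Answer: 6.1177 11.5762 17.1153

Derivation:
Step 0: x=[5.0000 11.0000 17.0000] v=[0.0000 0.0000 0.0000]
Step 1: x=[5.1250 11.0000 17.0000] v=[0.5000 0.0000 0.0000]
Step 2: x=[5.3438 11.0156 17.0000] v=[0.8750 0.0625 0.0000]
Step 3: x=[5.6036 11.0703 17.0020] v=[1.0390 0.2188 0.0078]
Step 4: x=[5.8463 11.1831 17.0125] v=[0.9706 0.4513 0.0420]
Step 5: x=[6.0253 11.3575 17.0443] v=[0.7159 0.6976 0.1273]
Step 6: x=[6.1177 11.5762 17.1153] v=[0.3694 0.8749 0.2839]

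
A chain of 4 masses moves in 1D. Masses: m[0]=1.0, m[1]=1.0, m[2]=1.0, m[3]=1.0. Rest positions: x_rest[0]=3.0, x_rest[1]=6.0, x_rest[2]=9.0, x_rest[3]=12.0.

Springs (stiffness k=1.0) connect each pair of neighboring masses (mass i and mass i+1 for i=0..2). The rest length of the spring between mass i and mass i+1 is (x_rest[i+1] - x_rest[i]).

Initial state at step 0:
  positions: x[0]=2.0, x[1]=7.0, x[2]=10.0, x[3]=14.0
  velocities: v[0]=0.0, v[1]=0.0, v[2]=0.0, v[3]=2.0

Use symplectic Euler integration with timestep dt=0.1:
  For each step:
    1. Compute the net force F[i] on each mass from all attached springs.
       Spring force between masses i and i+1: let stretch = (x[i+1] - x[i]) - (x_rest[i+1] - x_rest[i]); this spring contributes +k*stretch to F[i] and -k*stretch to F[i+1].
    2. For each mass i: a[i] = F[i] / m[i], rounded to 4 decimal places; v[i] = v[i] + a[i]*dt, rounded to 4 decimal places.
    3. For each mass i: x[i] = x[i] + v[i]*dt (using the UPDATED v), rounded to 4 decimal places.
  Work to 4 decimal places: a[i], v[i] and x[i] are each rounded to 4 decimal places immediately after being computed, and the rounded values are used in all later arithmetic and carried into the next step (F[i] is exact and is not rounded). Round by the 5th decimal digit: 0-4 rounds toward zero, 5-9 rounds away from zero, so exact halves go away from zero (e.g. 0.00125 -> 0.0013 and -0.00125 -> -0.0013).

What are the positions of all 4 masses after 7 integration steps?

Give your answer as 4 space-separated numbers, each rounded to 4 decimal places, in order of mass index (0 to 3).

Answer: 2.5119 6.5259 10.3256 15.0368

Derivation:
Step 0: x=[2.0000 7.0000 10.0000 14.0000] v=[0.0000 0.0000 0.0000 2.0000]
Step 1: x=[2.0200 6.9800 10.0100 14.1900] v=[0.2000 -0.2000 0.1000 1.9000]
Step 2: x=[2.0596 6.9407 10.0315 14.3682] v=[0.3960 -0.3930 0.2150 1.7820]
Step 3: x=[2.1180 6.8835 10.0655 14.5330] v=[0.5841 -0.5720 0.3396 1.6483]
Step 4: x=[2.1941 6.8105 10.1123 14.6832] v=[0.7607 -0.7304 0.4682 1.5016]
Step 5: x=[2.2863 6.7243 10.1718 14.8177] v=[0.9223 -0.8619 0.5951 1.3445]
Step 6: x=[2.3929 6.6282 10.2433 14.9357] v=[1.0661 -0.9610 0.7149 1.1799]
Step 7: x=[2.5119 6.5259 10.3256 15.0368] v=[1.1896 -1.0230 0.8226 1.0107]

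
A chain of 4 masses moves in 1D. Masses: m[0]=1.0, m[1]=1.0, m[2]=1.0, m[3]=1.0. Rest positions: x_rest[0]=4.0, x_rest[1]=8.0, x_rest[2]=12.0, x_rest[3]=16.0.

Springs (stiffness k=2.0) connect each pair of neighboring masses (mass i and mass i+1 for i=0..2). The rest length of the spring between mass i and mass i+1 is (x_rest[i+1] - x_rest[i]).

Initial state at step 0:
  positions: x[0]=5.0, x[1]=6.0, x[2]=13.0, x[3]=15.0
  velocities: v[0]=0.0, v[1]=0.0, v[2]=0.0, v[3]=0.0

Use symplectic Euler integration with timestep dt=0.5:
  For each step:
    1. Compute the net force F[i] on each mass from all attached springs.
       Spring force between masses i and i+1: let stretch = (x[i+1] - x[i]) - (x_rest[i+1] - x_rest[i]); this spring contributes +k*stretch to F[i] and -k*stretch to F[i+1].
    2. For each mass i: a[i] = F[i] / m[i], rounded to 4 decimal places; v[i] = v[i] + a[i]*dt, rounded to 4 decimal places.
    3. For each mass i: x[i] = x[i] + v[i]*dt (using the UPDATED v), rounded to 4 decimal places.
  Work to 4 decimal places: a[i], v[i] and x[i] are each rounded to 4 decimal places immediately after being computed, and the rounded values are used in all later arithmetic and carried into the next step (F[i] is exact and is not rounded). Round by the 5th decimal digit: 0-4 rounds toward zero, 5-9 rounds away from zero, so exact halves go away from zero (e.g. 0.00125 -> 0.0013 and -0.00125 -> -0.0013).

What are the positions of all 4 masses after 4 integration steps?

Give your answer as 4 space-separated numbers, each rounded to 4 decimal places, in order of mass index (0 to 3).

Step 0: x=[5.0000 6.0000 13.0000 15.0000] v=[0.0000 0.0000 0.0000 0.0000]
Step 1: x=[3.5000 9.0000 10.5000 16.0000] v=[-3.0000 6.0000 -5.0000 2.0000]
Step 2: x=[2.7500 10.0000 10.0000 16.2500] v=[-1.5000 2.0000 -1.0000 0.5000]
Step 3: x=[3.6250 7.3750 12.6250 15.3750] v=[1.7500 -5.2500 5.2500 -1.7500]
Step 4: x=[4.3750 5.5000 14.0000 15.1250] v=[1.5000 -3.7500 2.7500 -0.5000]

Answer: 4.3750 5.5000 14.0000 15.1250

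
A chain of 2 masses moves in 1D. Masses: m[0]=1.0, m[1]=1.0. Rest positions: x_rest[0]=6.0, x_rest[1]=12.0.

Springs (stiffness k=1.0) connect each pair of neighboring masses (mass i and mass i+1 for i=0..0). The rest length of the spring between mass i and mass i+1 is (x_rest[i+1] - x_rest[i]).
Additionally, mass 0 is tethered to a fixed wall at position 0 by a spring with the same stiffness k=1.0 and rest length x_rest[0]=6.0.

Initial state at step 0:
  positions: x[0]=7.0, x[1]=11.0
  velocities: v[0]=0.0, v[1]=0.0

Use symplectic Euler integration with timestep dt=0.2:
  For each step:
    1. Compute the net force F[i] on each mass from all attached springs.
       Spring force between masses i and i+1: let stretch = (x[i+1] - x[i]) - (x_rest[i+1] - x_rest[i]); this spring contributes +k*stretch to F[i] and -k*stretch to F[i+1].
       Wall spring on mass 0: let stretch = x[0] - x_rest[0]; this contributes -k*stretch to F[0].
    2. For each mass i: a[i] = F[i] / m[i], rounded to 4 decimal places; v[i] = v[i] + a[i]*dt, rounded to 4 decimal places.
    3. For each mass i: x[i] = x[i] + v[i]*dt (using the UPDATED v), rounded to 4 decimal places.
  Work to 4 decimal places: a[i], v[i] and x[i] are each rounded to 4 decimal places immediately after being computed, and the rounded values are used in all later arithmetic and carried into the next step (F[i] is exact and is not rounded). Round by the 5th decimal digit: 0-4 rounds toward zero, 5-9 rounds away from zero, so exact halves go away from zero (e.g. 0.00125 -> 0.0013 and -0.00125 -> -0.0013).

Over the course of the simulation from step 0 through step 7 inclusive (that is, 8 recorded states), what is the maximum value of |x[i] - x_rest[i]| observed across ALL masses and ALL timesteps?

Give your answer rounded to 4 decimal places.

Step 0: x=[7.0000 11.0000] v=[0.0000 0.0000]
Step 1: x=[6.8800 11.0800] v=[-0.6000 0.4000]
Step 2: x=[6.6528 11.2320] v=[-1.1360 0.7600]
Step 3: x=[6.3427 11.4408] v=[-1.5507 1.0442]
Step 4: x=[5.9828 11.6857] v=[-1.7996 1.2246]
Step 5: x=[5.6117 11.9425] v=[-1.8556 1.2840]
Step 6: x=[5.2693 12.1861] v=[-1.7118 1.2178]
Step 7: x=[4.9928 12.3930] v=[-1.3823 1.0344]
Max displacement = 1.0072

Answer: 1.0072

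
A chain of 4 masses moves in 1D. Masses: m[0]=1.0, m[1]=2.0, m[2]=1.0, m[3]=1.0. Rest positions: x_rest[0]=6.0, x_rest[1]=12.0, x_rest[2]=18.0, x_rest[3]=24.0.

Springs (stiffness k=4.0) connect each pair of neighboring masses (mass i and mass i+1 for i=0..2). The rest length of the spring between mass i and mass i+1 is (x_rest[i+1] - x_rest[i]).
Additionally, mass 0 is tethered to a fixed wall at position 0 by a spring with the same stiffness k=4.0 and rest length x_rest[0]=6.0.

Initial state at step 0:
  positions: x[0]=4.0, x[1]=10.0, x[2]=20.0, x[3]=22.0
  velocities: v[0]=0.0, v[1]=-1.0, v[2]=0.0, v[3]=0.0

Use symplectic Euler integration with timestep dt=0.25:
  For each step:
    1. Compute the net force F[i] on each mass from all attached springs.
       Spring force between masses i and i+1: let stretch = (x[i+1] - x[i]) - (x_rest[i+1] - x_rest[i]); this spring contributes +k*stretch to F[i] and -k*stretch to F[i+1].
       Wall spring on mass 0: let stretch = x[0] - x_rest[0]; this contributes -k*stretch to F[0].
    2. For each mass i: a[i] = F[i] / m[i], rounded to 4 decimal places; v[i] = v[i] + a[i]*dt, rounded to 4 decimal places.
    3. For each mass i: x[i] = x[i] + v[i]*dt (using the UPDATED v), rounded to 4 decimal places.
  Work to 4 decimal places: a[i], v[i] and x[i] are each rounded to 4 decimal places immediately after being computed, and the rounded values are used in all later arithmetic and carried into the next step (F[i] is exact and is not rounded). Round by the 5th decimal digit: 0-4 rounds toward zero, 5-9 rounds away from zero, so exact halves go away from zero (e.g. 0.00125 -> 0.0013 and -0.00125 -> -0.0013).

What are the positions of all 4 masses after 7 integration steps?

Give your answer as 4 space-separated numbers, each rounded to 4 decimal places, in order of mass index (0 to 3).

Answer: 5.2899 11.4924 19.7097 20.0467

Derivation:
Step 0: x=[4.0000 10.0000 20.0000 22.0000] v=[0.0000 -1.0000 0.0000 0.0000]
Step 1: x=[4.5000 10.2500 18.0000 23.0000] v=[2.0000 1.0000 -8.0000 4.0000]
Step 2: x=[5.3125 10.7500 15.3125 24.2500] v=[3.2500 2.0000 -10.7500 5.0000]
Step 3: x=[6.1563 11.1406 13.7188 24.7656] v=[3.3750 1.5625 -6.3750 2.0625]
Step 4: x=[6.7071 11.2305 14.2422 24.0195] v=[2.2030 0.3595 2.0936 -2.9843]
Step 5: x=[6.7119 11.1314 16.4570 22.3291] v=[0.0193 -0.3964 8.8592 -6.7616]
Step 6: x=[6.1436 11.1456 18.8084 20.6707] v=[-2.2731 0.0567 9.4057 -6.6337]
Step 7: x=[5.2899 11.4924 19.7097 20.0467] v=[-3.4147 1.3871 3.6052 -2.4960]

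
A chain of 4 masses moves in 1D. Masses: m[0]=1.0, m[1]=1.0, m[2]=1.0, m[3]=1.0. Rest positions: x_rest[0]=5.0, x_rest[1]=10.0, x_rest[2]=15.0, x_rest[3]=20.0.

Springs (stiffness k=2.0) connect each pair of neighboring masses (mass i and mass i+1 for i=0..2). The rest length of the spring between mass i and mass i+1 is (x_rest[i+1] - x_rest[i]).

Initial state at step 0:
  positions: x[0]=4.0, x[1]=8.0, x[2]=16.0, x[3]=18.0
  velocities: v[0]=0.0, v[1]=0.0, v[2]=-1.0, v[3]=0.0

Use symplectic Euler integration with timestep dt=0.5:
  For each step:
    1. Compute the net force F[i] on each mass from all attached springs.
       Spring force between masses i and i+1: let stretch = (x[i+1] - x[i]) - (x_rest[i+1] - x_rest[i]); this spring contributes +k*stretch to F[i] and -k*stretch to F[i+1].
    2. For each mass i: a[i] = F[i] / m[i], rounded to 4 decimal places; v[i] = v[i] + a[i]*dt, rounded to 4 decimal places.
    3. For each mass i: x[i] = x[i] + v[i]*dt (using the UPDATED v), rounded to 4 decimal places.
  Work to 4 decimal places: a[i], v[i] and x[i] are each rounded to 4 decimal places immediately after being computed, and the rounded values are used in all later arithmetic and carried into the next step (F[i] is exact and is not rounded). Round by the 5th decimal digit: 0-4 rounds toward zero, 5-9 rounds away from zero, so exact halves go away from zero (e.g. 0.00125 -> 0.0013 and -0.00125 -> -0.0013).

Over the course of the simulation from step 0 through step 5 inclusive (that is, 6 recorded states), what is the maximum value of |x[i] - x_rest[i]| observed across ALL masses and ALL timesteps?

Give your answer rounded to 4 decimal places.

Answer: 3.7500

Derivation:
Step 0: x=[4.0000 8.0000 16.0000 18.0000] v=[0.0000 0.0000 -1.0000 0.0000]
Step 1: x=[3.5000 10.0000 12.5000 19.5000] v=[-1.0000 4.0000 -7.0000 3.0000]
Step 2: x=[3.7500 10.0000 11.2500 20.0000] v=[0.5000 0.0000 -2.5000 1.0000]
Step 3: x=[4.6250 7.5000 13.7500 18.6250] v=[1.7500 -5.0000 5.0000 -2.7500]
Step 4: x=[4.4375 6.6875 15.5625 17.3125] v=[-0.3750 -1.6250 3.6250 -2.6250]
Step 5: x=[2.8750 9.1875 13.8125 17.6250] v=[-3.1250 5.0000 -3.5000 0.6250]
Max displacement = 3.7500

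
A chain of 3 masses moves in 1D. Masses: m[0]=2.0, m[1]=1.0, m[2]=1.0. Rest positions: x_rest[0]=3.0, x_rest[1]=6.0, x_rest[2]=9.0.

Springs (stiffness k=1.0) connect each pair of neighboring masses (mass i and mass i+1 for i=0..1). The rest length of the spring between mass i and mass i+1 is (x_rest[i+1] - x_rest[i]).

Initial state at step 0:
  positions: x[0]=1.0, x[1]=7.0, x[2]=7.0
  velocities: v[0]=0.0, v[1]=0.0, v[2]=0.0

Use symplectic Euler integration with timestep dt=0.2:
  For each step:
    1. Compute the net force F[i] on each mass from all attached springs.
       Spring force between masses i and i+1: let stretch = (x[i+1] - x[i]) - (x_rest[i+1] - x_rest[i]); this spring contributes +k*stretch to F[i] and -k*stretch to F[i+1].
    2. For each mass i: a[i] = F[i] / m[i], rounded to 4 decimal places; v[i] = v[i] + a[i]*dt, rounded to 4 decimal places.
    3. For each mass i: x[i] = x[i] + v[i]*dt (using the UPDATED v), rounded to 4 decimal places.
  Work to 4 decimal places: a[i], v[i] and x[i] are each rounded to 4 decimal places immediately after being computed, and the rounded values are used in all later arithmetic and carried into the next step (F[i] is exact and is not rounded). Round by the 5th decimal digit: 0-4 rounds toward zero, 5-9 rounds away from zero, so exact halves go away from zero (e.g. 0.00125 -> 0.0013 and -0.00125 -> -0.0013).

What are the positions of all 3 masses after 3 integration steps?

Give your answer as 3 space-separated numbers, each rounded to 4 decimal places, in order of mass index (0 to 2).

Step 0: x=[1.0000 7.0000 7.0000] v=[0.0000 0.0000 0.0000]
Step 1: x=[1.0600 6.7600 7.1200] v=[0.3000 -1.2000 0.6000]
Step 2: x=[1.1740 6.3064 7.3456] v=[0.5700 -2.2680 1.1280]
Step 3: x=[1.3306 5.6891 7.6496] v=[0.7832 -3.0866 1.5202]

Answer: 1.3306 5.6891 7.6496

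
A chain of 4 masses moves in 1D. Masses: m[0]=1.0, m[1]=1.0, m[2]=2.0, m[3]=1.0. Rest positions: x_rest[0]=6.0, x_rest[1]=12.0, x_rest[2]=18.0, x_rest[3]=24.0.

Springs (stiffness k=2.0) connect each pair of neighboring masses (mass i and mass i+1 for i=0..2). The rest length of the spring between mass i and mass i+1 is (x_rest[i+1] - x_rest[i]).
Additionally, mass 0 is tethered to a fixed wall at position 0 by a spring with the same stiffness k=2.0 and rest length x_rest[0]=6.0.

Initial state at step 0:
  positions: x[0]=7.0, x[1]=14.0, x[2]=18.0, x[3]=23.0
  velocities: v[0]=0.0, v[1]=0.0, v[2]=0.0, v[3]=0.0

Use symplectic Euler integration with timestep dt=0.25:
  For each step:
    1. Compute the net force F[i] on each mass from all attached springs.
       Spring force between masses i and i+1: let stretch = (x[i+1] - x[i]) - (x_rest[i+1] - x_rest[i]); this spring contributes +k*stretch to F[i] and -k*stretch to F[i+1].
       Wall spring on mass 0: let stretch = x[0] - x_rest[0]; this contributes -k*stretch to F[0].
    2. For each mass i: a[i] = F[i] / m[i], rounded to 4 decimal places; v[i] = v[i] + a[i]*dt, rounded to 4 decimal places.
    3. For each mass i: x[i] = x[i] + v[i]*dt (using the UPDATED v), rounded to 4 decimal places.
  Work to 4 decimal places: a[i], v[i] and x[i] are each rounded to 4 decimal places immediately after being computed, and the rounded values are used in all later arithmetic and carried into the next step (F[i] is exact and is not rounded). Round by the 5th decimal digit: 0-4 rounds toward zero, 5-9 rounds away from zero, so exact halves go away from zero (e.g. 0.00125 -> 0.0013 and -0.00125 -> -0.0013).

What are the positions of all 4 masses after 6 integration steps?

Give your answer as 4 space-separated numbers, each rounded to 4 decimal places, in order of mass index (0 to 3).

Step 0: x=[7.0000 14.0000 18.0000 23.0000] v=[0.0000 0.0000 0.0000 0.0000]
Step 1: x=[7.0000 13.6250 18.0625 23.1250] v=[0.0000 -1.5000 0.2500 0.5000]
Step 2: x=[6.9531 12.9766 18.1641 23.3672] v=[-0.1875 -2.5938 0.4063 0.9688]
Step 3: x=[6.7900 12.2237 18.2667 23.7090] v=[-0.6523 -3.0118 0.4102 1.3673]
Step 4: x=[6.4574 11.5469 18.3317 24.1206] v=[-1.3305 -2.7072 0.2600 1.6462]
Step 5: x=[5.9538 11.0820 18.3345 24.5586] v=[-2.0145 -1.8596 0.0110 1.7518]
Step 6: x=[5.3470 10.8826 18.2730 24.9686] v=[-2.4273 -0.7975 -0.2461 1.6398]

Answer: 5.3470 10.8826 18.2730 24.9686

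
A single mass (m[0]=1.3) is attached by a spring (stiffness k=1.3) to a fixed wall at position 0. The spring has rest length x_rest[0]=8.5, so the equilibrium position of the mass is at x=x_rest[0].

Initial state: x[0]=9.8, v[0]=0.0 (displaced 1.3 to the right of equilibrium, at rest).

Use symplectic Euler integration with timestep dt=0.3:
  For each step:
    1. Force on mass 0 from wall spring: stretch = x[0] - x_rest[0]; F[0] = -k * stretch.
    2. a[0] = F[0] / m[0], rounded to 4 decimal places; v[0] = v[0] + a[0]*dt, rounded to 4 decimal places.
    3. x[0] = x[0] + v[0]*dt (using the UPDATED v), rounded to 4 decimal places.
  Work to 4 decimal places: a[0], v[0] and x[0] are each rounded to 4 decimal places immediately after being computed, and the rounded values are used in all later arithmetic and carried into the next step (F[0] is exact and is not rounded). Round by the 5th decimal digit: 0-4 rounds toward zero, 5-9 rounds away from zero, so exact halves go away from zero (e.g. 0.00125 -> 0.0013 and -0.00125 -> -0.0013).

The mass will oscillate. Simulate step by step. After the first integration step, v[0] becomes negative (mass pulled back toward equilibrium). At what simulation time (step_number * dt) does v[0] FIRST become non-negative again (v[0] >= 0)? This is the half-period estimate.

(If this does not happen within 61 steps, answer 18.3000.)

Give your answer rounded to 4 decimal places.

Step 0: x=[9.8000] v=[0.0000]
Step 1: x=[9.6830] v=[-0.3900]
Step 2: x=[9.4595] v=[-0.7449]
Step 3: x=[9.1497] v=[-1.0328]
Step 4: x=[8.7814] v=[-1.2277]
Step 5: x=[8.3878] v=[-1.3121]
Step 6: x=[8.0043] v=[-1.2784]
Step 7: x=[7.6654] v=[-1.1297]
Step 8: x=[7.4016] v=[-0.8793]
Step 9: x=[7.2367] v=[-0.5498]
Step 10: x=[7.1855] v=[-0.1708]
Step 11: x=[7.2526] v=[0.2236]
First v>=0 after going negative at step 11, time=3.3000

Answer: 3.3000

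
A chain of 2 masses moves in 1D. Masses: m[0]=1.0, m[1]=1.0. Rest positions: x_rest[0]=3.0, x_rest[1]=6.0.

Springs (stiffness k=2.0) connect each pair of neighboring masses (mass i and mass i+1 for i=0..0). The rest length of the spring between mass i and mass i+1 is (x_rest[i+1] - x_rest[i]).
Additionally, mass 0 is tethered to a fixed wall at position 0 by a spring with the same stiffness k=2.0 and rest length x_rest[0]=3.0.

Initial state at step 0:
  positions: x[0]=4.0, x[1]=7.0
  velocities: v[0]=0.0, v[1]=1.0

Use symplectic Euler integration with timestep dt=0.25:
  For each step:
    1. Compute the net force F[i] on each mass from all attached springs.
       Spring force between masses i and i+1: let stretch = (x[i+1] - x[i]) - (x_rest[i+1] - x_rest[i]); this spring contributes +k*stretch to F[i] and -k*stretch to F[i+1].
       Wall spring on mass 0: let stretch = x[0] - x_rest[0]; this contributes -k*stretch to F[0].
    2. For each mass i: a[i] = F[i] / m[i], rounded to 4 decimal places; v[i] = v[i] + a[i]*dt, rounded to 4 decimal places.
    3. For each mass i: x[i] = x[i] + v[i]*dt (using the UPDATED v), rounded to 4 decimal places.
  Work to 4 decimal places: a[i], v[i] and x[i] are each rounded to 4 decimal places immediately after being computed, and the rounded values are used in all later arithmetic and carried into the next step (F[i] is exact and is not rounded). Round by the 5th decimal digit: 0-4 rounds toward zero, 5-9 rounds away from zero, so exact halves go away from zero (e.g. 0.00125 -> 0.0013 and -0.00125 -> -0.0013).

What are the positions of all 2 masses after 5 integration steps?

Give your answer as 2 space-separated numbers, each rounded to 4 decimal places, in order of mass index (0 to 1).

Answer: 3.3817 7.3706

Derivation:
Step 0: x=[4.0000 7.0000] v=[0.0000 1.0000]
Step 1: x=[3.8750 7.2500] v=[-0.5000 1.0000]
Step 2: x=[3.6875 7.4531] v=[-0.7500 0.8125]
Step 3: x=[3.5098 7.5605] v=[-0.7110 0.4297]
Step 4: x=[3.3997 7.5366] v=[-0.4406 -0.0957]
Step 5: x=[3.3817 7.3706] v=[-0.0720 -0.6642]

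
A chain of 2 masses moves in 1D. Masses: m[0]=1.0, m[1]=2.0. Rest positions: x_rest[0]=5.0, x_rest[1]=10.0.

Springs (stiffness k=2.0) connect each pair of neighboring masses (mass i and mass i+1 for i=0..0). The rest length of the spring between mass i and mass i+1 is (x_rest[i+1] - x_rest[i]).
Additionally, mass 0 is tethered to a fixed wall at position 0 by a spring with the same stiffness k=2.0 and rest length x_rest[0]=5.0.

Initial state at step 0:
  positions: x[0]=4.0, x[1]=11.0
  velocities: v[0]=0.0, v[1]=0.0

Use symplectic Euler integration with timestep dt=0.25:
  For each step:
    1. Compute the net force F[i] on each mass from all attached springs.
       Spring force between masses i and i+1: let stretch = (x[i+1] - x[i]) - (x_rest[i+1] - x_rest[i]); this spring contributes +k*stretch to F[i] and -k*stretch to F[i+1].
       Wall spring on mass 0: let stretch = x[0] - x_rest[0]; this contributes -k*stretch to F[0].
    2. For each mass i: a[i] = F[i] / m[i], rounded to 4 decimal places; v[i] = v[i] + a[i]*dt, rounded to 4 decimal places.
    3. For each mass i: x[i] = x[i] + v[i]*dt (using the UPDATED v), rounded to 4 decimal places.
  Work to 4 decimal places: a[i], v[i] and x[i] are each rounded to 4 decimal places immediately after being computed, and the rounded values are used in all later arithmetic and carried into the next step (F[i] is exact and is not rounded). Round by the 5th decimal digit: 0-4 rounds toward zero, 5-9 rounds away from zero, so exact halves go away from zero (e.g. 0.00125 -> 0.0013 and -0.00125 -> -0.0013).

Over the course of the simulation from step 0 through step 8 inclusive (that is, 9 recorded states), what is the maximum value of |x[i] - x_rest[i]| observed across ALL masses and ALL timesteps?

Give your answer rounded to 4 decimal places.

Step 0: x=[4.0000 11.0000] v=[0.0000 0.0000]
Step 1: x=[4.3750 10.8750] v=[1.5000 -0.5000]
Step 2: x=[5.0156 10.6563] v=[2.5625 -0.8750]
Step 3: x=[5.7344 10.3975] v=[2.8751 -1.0352]
Step 4: x=[6.3193 10.1598] v=[2.3395 -0.9510]
Step 5: x=[6.5943 9.9945] v=[1.1001 -0.6611]
Step 6: x=[6.4701 9.9292] v=[-0.4970 -0.2612]
Step 7: x=[5.9695 9.9602] v=[-2.0025 0.1240]
Step 8: x=[5.2215 10.0543] v=[-2.9919 0.3763]
Max displacement = 1.5943

Answer: 1.5943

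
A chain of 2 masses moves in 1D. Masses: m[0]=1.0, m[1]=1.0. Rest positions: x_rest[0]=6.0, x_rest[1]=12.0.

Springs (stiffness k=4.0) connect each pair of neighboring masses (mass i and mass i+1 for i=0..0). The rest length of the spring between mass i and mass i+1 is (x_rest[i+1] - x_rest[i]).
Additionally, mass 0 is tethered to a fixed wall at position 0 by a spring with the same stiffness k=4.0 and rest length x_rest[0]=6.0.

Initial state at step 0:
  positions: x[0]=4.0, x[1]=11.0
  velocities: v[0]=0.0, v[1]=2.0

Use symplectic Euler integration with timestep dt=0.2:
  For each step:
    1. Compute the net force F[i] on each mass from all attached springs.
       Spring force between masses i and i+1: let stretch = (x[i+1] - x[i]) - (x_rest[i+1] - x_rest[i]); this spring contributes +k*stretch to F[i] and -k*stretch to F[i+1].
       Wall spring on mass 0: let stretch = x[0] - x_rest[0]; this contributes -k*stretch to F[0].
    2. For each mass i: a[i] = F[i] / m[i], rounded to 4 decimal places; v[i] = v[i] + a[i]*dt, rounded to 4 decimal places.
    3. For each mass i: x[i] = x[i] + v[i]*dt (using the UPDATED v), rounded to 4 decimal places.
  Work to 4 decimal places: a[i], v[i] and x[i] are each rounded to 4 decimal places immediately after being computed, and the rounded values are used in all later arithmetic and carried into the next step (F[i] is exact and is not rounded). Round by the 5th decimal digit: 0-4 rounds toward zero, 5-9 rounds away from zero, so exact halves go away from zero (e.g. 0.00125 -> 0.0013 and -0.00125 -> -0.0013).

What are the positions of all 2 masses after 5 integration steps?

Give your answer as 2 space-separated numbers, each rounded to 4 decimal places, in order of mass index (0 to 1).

Step 0: x=[4.0000 11.0000] v=[0.0000 2.0000]
Step 1: x=[4.4800 11.2400] v=[2.4000 1.2000]
Step 2: x=[5.3248 11.3584] v=[4.2240 0.5920]
Step 3: x=[6.2830 11.4714] v=[4.7910 0.5651]
Step 4: x=[7.0661 11.7143] v=[3.9153 1.2144]
Step 5: x=[7.4623 12.1735] v=[1.9810 2.2958]

Answer: 7.4623 12.1735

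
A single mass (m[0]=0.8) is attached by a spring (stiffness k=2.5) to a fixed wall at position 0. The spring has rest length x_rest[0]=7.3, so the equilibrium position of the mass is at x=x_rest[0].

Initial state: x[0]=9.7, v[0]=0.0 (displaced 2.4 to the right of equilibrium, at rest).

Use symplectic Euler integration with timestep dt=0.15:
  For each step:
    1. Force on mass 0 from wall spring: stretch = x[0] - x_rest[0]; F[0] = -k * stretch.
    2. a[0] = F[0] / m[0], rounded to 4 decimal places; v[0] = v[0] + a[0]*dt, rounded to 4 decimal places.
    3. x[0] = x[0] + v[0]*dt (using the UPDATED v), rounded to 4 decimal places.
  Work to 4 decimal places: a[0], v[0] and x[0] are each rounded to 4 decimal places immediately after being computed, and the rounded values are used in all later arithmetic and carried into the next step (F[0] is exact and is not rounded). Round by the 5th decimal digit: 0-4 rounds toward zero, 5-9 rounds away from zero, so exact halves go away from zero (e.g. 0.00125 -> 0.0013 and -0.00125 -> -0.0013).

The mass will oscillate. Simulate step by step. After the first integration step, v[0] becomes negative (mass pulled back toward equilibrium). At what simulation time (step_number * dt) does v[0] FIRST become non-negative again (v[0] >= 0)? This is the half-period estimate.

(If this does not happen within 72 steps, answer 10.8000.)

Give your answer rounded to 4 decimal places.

Step 0: x=[9.7000] v=[0.0000]
Step 1: x=[9.5313] v=[-1.1250]
Step 2: x=[9.2057] v=[-2.1709]
Step 3: x=[8.7461] v=[-3.0642]
Step 4: x=[8.1848] v=[-3.7421]
Step 5: x=[7.5613] v=[-4.1569]
Step 6: x=[6.9194] v=[-4.2794]
Step 7: x=[6.3043] v=[-4.1010]
Step 8: x=[5.7592] v=[-3.6343]
Step 9: x=[5.3224] v=[-2.9121]
Step 10: x=[5.0246] v=[-1.9851]
Step 11: x=[4.8868] v=[-0.9185]
Step 12: x=[4.9187] v=[0.2127]
First v>=0 after going negative at step 12, time=1.8000

Answer: 1.8000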